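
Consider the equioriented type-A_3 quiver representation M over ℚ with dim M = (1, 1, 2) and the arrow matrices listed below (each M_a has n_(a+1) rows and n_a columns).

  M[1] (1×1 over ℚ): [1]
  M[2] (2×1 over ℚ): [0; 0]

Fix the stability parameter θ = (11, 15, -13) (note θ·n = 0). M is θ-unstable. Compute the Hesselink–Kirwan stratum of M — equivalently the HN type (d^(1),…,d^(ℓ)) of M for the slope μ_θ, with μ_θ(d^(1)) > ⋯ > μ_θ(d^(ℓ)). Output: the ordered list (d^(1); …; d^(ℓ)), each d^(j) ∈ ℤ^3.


Interval decomposition of M: I[1,2], I[3,3]^2.
HN type (ℓ=3): μ^(1)=15; μ^(2)=11; μ^(3)=-13

((0, 1, 0); (1, 0, 0); (0, 0, 2))


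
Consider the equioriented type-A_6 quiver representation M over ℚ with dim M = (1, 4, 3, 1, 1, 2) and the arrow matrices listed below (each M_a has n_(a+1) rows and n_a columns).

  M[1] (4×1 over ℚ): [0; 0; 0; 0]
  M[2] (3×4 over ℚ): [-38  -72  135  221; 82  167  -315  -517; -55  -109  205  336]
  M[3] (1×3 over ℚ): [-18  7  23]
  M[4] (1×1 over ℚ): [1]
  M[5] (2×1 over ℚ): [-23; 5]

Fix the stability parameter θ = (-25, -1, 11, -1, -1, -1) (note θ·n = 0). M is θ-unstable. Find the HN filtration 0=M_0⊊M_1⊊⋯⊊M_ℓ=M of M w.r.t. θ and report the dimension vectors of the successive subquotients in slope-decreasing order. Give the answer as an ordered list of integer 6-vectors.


Barcode: M ≅ I[1,1], I[2,2], I[2,3]^2, I[2,6], I[6,6]. HN layers by μ_θ (4 steps, strictly decreasing):
  μ^(1)=11; μ^(2)=2; μ^(3)=-1; μ^(4)=-25

((0, 0, 2, 0, 0, 0); (0, 0, 1, 1, 1, 1); (0, 4, 0, 0, 0, 1); (1, 0, 0, 0, 0, 0))


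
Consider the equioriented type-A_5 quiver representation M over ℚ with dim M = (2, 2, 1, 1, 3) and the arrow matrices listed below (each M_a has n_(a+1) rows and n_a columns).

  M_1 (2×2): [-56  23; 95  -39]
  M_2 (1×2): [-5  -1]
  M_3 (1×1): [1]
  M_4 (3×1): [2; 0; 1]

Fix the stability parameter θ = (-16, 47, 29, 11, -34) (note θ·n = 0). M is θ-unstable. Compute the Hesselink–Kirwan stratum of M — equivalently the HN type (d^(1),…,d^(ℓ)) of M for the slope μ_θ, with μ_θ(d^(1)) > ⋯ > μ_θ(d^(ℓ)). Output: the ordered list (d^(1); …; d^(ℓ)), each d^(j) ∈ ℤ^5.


Interval decomposition of M: I[1,2], I[1,5], I[5,5]^2.
HN type (ℓ=4): μ^(1)=47; μ^(2)=53/4; μ^(3)=-16; μ^(4)=-34

((0, 1, 0, 0, 0); (0, 1, 1, 1, 1); (2, 0, 0, 0, 0); (0, 0, 0, 0, 2))


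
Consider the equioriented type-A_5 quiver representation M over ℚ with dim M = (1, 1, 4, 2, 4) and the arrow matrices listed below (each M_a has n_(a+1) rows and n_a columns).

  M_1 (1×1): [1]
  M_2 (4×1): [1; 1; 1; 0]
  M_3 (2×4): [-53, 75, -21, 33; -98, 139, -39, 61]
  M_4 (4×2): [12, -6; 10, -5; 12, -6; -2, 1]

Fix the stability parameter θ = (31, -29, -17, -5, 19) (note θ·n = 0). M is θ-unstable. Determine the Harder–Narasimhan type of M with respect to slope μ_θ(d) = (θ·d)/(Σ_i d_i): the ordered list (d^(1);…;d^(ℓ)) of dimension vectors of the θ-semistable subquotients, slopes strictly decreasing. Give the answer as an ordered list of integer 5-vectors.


Interval decomposition of M: I[1,4], I[3,3]^2, I[3,5], I[5,5]^3.
HN type (ℓ=3): μ^(1)=19; μ^(2)=-5; μ^(3)=-17

((0, 0, 0, 0, 4); (1, 1, 1, 2, 0); (0, 0, 3, 0, 0))


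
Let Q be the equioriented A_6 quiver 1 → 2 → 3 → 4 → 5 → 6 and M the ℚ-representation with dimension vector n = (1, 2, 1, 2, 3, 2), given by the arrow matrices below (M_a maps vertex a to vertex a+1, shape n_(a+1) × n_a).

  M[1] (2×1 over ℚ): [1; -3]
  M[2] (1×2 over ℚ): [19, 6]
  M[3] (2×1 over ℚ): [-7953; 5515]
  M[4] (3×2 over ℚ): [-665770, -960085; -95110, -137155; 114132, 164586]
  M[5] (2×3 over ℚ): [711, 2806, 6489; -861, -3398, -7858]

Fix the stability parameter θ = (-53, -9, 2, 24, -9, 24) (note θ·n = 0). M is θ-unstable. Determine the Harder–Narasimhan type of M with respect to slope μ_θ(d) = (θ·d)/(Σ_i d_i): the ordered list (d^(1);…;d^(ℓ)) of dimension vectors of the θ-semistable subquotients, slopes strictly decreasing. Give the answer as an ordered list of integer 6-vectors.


Barcode: M ≅ I[1,6], I[2,2], I[4,4], I[5,5], I[5,6]. HN layers by μ_θ (5 steps, strictly decreasing):
  μ^(1)=24; μ^(2)=15/2; μ^(3)=2; μ^(4)=-9; μ^(5)=-53

((0, 0, 0, 1, 0, 2); (0, 0, 0, 1, 1, 0); (0, 0, 1, 0, 0, 0); (0, 2, 0, 0, 2, 0); (1, 0, 0, 0, 0, 0))


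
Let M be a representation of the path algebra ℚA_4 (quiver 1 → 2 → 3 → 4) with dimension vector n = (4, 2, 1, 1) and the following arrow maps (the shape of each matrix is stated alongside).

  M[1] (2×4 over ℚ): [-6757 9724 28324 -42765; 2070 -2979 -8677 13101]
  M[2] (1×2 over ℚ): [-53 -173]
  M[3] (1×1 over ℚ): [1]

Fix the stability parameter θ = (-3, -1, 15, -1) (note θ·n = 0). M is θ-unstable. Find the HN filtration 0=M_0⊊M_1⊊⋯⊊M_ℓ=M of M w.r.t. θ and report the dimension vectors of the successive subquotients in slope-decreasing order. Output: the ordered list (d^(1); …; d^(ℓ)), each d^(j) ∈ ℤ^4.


Interval decomposition of M: I[1,1]^2, I[1,2], I[1,4].
HN type (ℓ=3): μ^(1)=7; μ^(2)=-1; μ^(3)=-3

((0, 0, 1, 1); (0, 2, 0, 0); (4, 0, 0, 0))


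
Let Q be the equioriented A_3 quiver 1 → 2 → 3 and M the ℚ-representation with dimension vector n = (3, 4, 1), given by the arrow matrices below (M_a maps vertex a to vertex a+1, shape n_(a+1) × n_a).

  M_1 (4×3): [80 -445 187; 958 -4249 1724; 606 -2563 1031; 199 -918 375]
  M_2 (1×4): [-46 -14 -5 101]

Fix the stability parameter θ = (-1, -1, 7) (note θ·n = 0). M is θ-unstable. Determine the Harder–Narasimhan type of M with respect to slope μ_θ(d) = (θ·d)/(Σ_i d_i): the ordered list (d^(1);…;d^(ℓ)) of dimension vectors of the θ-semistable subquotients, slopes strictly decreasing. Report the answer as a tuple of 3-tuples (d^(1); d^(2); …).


Interval decomposition of M: I[1,2]^2, I[1,3], I[2,2].
HN type (ℓ=2): μ^(1)=7; μ^(2)=-1

((0, 0, 1); (3, 4, 0))


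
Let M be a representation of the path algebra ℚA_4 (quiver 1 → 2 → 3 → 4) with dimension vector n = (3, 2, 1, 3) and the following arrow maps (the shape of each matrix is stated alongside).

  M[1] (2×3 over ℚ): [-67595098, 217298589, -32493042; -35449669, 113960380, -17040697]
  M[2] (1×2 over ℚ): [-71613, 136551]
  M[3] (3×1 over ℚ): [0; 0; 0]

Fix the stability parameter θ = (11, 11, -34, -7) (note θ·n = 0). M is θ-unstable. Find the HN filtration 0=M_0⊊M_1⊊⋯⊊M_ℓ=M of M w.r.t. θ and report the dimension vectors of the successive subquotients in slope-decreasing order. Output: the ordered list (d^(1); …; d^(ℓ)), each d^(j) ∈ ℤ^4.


Barcode: M ≅ I[1,1], I[1,2], I[1,3], I[4,4]^3. HN layers by μ_θ (3 steps, strictly decreasing):
  μ^(1)=11; μ^(2)=-4; μ^(3)=-7

((2, 1, 0, 0); (1, 1, 1, 0); (0, 0, 0, 3))


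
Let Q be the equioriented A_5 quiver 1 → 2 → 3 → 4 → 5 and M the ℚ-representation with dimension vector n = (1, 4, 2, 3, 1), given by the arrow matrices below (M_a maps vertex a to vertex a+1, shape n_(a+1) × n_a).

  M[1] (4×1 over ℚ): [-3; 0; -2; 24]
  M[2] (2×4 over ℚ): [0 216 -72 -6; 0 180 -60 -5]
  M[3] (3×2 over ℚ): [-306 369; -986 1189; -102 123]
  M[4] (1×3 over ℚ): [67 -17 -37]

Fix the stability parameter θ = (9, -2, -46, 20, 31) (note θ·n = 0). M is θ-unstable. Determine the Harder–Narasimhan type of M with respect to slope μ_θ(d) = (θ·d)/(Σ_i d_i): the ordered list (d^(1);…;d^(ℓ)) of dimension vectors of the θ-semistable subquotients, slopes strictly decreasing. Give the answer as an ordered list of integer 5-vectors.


Interval decomposition of M: I[1,2], I[2,2]^2, I[2,5], I[3,3], I[4,4]^2.
HN type (ℓ=6): μ^(1)=31; μ^(2)=20; μ^(3)=7/2; μ^(4)=-2; μ^(5)=-24; μ^(6)=-46

((0, 0, 0, 0, 1); (0, 0, 0, 3, 0); (1, 1, 0, 0, 0); (0, 2, 0, 0, 0); (0, 1, 1, 0, 0); (0, 0, 1, 0, 0))


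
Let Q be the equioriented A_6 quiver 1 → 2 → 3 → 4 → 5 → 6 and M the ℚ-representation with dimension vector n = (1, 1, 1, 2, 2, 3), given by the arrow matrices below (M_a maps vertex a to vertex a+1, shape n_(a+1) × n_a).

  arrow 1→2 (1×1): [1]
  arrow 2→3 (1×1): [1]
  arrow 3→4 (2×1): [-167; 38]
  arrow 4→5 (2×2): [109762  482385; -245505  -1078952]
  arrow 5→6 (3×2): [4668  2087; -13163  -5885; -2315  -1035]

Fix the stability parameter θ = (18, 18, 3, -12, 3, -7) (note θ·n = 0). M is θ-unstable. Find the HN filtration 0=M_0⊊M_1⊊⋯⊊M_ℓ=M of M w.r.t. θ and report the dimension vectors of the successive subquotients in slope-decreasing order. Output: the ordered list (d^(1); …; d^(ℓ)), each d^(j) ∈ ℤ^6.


Interval decomposition of M: I[1,6], I[4,6], I[6,6].
HN type (ℓ=4): μ^(1)=23/6; μ^(2)=-2; μ^(3)=-7; μ^(4)=-12

((1, 1, 1, 1, 1, 1); (0, 0, 0, 0, 1, 1); (0, 0, 0, 0, 0, 1); (0, 0, 0, 1, 0, 0))


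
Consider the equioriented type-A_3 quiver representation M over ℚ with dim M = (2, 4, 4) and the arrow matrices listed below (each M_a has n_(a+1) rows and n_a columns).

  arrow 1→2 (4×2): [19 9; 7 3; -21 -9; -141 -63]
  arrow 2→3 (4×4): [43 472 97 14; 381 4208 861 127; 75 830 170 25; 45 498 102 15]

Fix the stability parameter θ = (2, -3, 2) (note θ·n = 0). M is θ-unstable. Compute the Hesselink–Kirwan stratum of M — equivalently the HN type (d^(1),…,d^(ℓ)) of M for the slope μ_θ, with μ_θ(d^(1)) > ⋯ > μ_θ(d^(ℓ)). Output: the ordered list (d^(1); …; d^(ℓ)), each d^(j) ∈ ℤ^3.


Via rank(M_{q-1}∘⋯∘M_p): M ≅ I[1,3]^2, I[2,2], I[2,3], I[3,3].
μ_θ-semistable layers: μ^(1)=2; μ^(2)=-1/2; μ^(3)=-3

((0, 0, 4); (2, 2, 0); (0, 2, 0))


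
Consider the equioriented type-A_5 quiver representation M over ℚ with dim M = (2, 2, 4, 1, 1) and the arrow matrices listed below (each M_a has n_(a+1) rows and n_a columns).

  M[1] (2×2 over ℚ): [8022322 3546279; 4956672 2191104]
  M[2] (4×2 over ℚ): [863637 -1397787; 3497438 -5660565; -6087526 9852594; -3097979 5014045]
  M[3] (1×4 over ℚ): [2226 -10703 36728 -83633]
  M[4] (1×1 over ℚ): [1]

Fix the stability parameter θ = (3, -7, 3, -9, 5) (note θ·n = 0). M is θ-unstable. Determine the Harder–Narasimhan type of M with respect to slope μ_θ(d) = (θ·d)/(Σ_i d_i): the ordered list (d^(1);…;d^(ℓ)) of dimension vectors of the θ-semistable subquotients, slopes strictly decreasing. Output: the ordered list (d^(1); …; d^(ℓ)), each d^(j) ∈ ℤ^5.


Via rank(M_{q-1}∘⋯∘M_p): M ≅ I[1,1], I[1,5], I[2,3], I[3,3]^2.
μ_θ-semistable layers: μ^(1)=5; μ^(2)=3; μ^(3)=-5/2; μ^(4)=-7

((0, 0, 0, 0, 1); (1, 0, 3, 0, 0); (1, 1, 1, 1, 0); (0, 1, 0, 0, 0))


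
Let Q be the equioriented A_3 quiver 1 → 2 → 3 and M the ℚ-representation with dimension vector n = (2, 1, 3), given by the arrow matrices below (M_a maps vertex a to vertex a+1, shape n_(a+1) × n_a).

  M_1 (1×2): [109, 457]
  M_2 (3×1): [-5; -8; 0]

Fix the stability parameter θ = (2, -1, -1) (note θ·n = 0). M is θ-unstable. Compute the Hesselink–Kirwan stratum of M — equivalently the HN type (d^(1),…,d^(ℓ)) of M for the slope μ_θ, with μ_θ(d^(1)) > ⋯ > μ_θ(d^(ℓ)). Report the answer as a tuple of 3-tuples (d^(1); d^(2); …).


Interval decomposition of M: I[1,1], I[1,3], I[3,3]^2.
HN type (ℓ=3): μ^(1)=2; μ^(2)=0; μ^(3)=-1

((1, 0, 0); (1, 1, 1); (0, 0, 2))


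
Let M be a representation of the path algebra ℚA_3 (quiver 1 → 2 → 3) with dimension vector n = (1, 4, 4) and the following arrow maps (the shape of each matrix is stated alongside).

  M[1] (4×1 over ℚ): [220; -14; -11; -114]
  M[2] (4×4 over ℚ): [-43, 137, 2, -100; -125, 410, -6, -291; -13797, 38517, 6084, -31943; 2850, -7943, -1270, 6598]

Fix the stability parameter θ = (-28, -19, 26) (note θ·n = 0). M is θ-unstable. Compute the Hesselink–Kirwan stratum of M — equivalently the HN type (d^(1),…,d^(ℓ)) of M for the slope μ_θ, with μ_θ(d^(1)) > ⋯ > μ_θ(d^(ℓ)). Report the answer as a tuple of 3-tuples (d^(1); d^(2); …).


Barcode: M ≅ I[1,2], I[2,3]^3, I[3,3]. HN layers by μ_θ (3 steps, strictly decreasing):
  μ^(1)=26; μ^(2)=-19; μ^(3)=-28

((0, 0, 4); (0, 4, 0); (1, 0, 0))


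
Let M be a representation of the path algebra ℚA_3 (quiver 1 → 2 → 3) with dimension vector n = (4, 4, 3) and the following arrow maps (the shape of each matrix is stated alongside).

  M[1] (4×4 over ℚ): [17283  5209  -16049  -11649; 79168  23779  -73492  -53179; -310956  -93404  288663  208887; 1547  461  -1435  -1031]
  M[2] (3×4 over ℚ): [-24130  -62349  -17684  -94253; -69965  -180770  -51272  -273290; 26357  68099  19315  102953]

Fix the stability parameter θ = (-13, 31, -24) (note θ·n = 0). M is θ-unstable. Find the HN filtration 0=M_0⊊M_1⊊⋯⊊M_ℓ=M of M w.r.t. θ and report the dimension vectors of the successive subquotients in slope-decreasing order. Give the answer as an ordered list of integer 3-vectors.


Barcode: M ≅ I[1,1], I[1,3]^3, I[2,2]. HN layers by μ_θ (3 steps, strictly decreasing):
  μ^(1)=31; μ^(2)=7/2; μ^(3)=-13

((0, 1, 0); (0, 3, 3); (4, 0, 0))


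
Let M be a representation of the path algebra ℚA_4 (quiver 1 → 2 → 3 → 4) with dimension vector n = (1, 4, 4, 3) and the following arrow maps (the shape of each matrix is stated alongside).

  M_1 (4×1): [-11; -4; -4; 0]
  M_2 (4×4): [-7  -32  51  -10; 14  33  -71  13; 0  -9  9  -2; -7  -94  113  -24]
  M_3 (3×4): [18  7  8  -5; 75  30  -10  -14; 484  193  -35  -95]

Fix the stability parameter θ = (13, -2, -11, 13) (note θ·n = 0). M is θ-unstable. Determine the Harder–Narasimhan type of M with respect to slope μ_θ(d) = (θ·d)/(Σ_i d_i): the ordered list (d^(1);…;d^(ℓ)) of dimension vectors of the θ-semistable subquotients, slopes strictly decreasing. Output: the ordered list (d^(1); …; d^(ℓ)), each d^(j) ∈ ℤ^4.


Interval decomposition of M: I[1,4], I[2,2], I[2,4]^2, I[3,3].
HN type (ℓ=5): μ^(1)=13; μ^(2)=0; μ^(3)=-2; μ^(4)=-13/2; μ^(5)=-11

((0, 0, 0, 3); (1, 1, 1, 0); (0, 1, 0, 0); (0, 2, 2, 0); (0, 0, 1, 0))


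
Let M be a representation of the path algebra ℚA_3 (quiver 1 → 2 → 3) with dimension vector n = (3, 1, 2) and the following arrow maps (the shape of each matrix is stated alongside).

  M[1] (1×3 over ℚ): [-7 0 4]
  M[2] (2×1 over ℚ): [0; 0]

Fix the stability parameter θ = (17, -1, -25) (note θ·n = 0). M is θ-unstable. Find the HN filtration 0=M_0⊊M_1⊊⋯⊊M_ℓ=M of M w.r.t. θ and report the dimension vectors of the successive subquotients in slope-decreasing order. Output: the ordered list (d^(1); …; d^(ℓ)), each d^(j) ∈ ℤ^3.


Interval decomposition of M: I[1,1]^2, I[1,2], I[3,3]^2.
HN type (ℓ=3): μ^(1)=17; μ^(2)=8; μ^(3)=-25

((2, 0, 0); (1, 1, 0); (0, 0, 2))


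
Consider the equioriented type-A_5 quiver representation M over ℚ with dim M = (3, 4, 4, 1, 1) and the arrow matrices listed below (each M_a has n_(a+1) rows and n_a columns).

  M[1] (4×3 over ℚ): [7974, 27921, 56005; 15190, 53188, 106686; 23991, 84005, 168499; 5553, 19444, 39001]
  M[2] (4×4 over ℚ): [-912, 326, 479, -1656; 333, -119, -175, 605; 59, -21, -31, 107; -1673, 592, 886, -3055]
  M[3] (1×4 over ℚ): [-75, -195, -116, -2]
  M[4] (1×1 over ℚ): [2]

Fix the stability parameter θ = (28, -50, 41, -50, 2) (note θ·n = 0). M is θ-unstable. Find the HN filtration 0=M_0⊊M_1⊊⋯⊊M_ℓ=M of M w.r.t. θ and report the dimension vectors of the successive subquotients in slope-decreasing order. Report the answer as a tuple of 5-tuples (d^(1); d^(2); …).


Via rank(M_{q-1}∘⋯∘M_p): M ≅ I[1,2], I[1,3], I[1,5], I[2,3], I[3,3].
μ_θ-semistable layers: μ^(1)=41; μ^(2)=2; μ^(3)=-9/2; μ^(4)=-11; μ^(5)=-50

((0, 0, 3, 0, 0); (0, 0, 0, 0, 1); (0, 0, 1, 1, 0); (3, 3, 0, 0, 0); (0, 1, 0, 0, 0))


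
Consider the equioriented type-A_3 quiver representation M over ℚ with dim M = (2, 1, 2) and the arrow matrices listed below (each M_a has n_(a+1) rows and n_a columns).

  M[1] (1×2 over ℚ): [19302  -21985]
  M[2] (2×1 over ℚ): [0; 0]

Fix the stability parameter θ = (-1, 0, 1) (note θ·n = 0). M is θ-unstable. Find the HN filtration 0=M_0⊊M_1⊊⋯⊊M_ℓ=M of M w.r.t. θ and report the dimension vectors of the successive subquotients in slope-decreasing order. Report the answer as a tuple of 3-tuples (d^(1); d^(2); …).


Via rank(M_{q-1}∘⋯∘M_p): M ≅ I[1,1], I[1,2], I[3,3]^2.
μ_θ-semistable layers: μ^(1)=1; μ^(2)=0; μ^(3)=-1

((0, 0, 2); (0, 1, 0); (2, 0, 0))


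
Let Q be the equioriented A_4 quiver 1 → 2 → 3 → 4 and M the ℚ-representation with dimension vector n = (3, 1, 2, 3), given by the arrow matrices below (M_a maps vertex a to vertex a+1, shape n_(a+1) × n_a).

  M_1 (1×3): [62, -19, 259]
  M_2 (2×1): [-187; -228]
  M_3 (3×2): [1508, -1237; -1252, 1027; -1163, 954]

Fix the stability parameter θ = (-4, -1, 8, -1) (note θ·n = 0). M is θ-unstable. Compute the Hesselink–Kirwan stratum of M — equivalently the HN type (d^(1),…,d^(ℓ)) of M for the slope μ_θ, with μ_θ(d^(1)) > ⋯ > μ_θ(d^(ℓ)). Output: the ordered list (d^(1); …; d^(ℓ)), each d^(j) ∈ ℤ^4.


Barcode: M ≅ I[1,1]^2, I[1,4], I[3,4], I[4,4]. HN layers by μ_θ (3 steps, strictly decreasing):
  μ^(1)=7/2; μ^(2)=-1; μ^(3)=-4

((0, 0, 2, 2); (0, 1, 0, 1); (3, 0, 0, 0))


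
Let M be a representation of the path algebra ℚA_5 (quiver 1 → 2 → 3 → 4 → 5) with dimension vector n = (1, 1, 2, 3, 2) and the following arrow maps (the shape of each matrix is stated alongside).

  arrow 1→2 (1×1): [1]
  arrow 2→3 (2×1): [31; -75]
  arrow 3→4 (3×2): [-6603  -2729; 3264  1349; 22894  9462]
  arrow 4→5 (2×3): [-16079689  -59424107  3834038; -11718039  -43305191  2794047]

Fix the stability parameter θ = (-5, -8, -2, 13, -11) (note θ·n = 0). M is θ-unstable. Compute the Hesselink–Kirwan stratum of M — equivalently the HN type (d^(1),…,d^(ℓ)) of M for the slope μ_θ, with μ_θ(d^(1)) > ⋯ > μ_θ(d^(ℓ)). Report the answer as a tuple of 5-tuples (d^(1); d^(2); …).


Interval decomposition of M: I[1,5], I[3,5], I[4,4].
HN type (ℓ=4): μ^(1)=13; μ^(2)=1; μ^(3)=-2; μ^(4)=-13/2

((0, 0, 0, 1, 0); (0, 0, 0, 2, 2); (0, 0, 2, 0, 0); (1, 1, 0, 0, 0))


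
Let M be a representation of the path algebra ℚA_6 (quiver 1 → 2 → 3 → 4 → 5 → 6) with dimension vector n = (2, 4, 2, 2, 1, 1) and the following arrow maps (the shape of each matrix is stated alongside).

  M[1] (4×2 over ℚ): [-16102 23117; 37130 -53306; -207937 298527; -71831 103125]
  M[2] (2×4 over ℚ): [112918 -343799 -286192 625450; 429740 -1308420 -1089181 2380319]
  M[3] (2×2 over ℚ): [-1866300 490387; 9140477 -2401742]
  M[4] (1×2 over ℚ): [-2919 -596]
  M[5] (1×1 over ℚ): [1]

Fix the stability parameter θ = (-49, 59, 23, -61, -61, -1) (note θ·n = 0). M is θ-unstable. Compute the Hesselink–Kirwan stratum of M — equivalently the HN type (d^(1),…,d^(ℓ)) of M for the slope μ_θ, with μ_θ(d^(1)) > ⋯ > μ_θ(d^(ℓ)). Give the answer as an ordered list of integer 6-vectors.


Via rank(M_{q-1}∘⋯∘M_p): M ≅ I[1,4], I[1,6], I[2,2]^2.
μ_θ-semistable layers: μ^(1)=59; μ^(2)=7; μ^(3)=-1; μ^(4)=-10; μ^(5)=-49

((0, 2, 0, 0, 0, 0); (0, 1, 1, 1, 0, 0); (0, 0, 0, 0, 0, 1); (0, 1, 1, 1, 1, 0); (2, 0, 0, 0, 0, 0))


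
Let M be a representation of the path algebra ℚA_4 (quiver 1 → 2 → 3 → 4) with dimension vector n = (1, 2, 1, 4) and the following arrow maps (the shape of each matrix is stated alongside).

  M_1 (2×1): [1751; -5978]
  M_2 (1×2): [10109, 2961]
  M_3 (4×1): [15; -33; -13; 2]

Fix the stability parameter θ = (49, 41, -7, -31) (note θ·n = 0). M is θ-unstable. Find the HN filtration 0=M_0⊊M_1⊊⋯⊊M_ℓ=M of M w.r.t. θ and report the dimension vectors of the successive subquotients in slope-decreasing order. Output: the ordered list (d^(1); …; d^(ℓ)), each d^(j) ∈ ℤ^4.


Via rank(M_{q-1}∘⋯∘M_p): M ≅ I[1,4], I[2,2], I[4,4]^3.
μ_θ-semistable layers: μ^(1)=41; μ^(2)=13; μ^(3)=-31

((0, 1, 0, 0); (1, 1, 1, 1); (0, 0, 0, 3))


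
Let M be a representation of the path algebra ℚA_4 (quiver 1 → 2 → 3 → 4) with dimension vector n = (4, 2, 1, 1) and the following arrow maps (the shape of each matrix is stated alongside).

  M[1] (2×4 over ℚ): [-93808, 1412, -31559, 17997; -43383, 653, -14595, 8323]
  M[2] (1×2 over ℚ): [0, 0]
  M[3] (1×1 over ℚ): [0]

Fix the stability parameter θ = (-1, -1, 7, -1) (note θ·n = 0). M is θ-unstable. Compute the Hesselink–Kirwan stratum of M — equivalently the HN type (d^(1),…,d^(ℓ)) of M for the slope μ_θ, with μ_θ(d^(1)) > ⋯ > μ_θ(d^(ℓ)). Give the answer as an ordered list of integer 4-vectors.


Via rank(M_{q-1}∘⋯∘M_p): M ≅ I[1,1]^2, I[1,2]^2, I[3,3], I[4,4].
μ_θ-semistable layers: μ^(1)=7; μ^(2)=-1

((0, 0, 1, 0); (4, 2, 0, 1))


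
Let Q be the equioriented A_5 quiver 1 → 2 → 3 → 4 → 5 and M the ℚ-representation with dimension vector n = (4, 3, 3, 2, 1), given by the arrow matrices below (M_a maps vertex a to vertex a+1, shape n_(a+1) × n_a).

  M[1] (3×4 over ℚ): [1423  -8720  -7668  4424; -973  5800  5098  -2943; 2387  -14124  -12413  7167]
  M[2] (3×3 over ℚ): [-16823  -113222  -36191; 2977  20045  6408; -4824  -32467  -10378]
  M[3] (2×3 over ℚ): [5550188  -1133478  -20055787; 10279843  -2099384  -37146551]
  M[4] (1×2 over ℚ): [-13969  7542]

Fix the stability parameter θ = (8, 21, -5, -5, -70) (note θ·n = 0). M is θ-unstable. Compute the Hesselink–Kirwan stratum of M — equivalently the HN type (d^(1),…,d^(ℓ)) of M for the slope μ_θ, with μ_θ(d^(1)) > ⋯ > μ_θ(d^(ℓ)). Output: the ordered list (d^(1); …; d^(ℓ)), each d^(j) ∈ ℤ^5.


Barcode: M ≅ I[1,1], I[1,3], I[1,4], I[1,5]. HN layers by μ_θ (3 steps, strictly decreasing):
  μ^(1)=8; μ^(2)=19/4; μ^(3)=-51/5

((2, 1, 1, 0, 0); (1, 1, 1, 1, 0); (1, 1, 1, 1, 1))


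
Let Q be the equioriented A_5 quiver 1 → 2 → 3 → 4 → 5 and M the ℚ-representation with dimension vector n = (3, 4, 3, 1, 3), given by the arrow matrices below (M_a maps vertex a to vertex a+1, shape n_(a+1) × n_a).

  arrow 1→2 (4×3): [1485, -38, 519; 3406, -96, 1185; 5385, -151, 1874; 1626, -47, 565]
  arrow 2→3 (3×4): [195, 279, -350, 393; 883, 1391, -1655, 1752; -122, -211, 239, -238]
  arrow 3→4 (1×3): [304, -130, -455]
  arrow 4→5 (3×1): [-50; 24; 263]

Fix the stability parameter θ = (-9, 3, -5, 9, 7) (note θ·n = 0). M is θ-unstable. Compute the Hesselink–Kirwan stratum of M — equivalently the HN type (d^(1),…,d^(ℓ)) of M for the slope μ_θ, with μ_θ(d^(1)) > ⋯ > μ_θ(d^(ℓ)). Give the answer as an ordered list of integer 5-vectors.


Via rank(M_{q-1}∘⋯∘M_p): M ≅ I[1,2], I[1,3], I[1,5], I[2,3], I[5,5]^2.
μ_θ-semistable layers: μ^(1)=8; μ^(2)=7; μ^(3)=3; μ^(4)=-1; μ^(5)=-9

((0, 0, 0, 1, 1); (0, 0, 0, 0, 2); (0, 1, 0, 0, 0); (0, 3, 3, 0, 0); (3, 0, 0, 0, 0))


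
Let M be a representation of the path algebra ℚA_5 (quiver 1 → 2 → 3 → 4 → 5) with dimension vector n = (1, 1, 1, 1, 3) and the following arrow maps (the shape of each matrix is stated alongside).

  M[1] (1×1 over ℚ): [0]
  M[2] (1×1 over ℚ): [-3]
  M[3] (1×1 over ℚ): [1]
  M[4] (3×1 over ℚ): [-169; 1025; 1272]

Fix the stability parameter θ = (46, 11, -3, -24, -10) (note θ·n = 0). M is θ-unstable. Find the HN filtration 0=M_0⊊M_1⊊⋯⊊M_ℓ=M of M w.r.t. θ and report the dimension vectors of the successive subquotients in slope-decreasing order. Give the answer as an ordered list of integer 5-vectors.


Via rank(M_{q-1}∘⋯∘M_p): M ≅ I[1,1], I[2,5], I[5,5]^2.
μ_θ-semistable layers: μ^(1)=46; μ^(2)=-13/2; μ^(3)=-10

((1, 0, 0, 0, 0); (0, 1, 1, 1, 1); (0, 0, 0, 0, 2))


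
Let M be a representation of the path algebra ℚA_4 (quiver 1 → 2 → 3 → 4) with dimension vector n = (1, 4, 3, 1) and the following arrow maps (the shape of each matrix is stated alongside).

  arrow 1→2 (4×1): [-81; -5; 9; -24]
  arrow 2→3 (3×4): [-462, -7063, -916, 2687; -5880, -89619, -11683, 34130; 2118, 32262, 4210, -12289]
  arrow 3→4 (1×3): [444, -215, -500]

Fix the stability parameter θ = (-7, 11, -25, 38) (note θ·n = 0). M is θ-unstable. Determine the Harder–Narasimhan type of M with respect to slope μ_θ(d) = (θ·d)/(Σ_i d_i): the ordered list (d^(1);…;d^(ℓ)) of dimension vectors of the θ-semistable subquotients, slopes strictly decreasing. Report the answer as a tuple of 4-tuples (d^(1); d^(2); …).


Barcode: M ≅ I[1,3], I[2,2], I[2,3], I[2,4]. HN layers by μ_θ (3 steps, strictly decreasing):
  μ^(1)=38; μ^(2)=11; μ^(3)=-7

((0, 0, 0, 1); (0, 1, 0, 0); (1, 3, 3, 0))


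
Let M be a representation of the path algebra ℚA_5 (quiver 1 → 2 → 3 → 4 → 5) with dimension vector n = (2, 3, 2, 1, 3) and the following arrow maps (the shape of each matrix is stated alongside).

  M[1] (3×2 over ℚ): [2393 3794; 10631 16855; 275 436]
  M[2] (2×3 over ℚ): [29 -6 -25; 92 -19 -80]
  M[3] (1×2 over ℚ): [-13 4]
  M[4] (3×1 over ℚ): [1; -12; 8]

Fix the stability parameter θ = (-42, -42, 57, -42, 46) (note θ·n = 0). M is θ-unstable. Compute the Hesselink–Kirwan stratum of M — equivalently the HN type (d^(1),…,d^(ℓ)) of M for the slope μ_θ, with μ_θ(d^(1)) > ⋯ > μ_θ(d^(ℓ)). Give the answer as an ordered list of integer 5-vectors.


Barcode: M ≅ I[1,3], I[1,5], I[2,2], I[5,5]^2. HN layers by μ_θ (4 steps, strictly decreasing):
  μ^(1)=57; μ^(2)=46; μ^(3)=15/2; μ^(4)=-42

((0, 0, 1, 0, 0); (0, 0, 0, 0, 3); (0, 0, 1, 1, 0); (2, 3, 0, 0, 0))


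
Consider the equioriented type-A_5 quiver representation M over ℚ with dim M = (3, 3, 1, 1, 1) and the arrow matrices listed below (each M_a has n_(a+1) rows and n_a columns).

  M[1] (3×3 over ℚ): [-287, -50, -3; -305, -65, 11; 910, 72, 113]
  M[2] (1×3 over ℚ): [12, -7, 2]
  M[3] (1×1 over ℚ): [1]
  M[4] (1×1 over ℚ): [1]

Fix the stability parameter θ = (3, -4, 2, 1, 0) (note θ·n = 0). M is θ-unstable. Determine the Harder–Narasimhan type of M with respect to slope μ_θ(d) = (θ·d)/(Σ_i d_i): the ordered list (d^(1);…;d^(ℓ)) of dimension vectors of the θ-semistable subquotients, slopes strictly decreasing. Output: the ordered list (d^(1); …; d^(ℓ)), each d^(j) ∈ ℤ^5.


Interval decomposition of M: I[1,2]^2, I[1,5].
HN type (ℓ=2): μ^(1)=1; μ^(2)=-1/2

((0, 0, 1, 1, 1); (3, 3, 0, 0, 0))


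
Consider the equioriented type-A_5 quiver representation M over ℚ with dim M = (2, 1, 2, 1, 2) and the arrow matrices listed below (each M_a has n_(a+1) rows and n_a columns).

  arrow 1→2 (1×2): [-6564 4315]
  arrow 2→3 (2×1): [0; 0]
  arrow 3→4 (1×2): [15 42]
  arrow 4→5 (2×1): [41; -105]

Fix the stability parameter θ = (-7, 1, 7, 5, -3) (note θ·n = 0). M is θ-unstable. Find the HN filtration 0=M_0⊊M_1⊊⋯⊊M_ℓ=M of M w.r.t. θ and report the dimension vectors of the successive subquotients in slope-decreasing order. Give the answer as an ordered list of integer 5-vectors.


Barcode: M ≅ I[1,1], I[1,2], I[3,3], I[3,5], I[5,5]. HN layers by μ_θ (5 steps, strictly decreasing):
  μ^(1)=7; μ^(2)=3; μ^(3)=1; μ^(4)=-3; μ^(5)=-7

((0, 0, 1, 0, 0); (0, 0, 1, 1, 1); (0, 1, 0, 0, 0); (0, 0, 0, 0, 1); (2, 0, 0, 0, 0))


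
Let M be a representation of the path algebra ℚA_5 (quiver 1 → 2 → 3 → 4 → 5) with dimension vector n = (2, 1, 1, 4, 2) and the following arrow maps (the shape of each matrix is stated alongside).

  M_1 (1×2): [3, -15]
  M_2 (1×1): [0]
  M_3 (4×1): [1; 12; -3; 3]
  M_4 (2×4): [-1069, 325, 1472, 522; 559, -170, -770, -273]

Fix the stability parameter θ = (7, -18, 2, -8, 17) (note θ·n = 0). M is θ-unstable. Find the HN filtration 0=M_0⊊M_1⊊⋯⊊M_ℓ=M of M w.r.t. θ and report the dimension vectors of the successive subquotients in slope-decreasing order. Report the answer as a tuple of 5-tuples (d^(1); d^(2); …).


Via rank(M_{q-1}∘⋯∘M_p): M ≅ I[1,1], I[1,2], I[3,5], I[4,4]^2, I[4,5].
μ_θ-semistable layers: μ^(1)=17; μ^(2)=7; μ^(3)=-3; μ^(4)=-11/2; μ^(5)=-8

((0, 0, 0, 0, 2); (1, 0, 0, 0, 0); (0, 0, 1, 1, 0); (1, 1, 0, 0, 0); (0, 0, 0, 3, 0))


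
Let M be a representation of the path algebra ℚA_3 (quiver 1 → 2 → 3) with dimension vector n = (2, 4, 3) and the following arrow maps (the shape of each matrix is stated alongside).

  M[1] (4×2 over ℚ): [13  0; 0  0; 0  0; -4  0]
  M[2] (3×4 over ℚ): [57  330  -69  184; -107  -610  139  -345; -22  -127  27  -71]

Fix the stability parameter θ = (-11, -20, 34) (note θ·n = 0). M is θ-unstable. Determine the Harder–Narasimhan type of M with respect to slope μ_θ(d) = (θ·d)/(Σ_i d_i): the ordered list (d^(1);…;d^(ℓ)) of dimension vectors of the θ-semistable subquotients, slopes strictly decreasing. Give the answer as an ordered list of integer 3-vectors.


Interval decomposition of M: I[1,1], I[1,3], I[2,2], I[2,3]^2.
HN type (ℓ=4): μ^(1)=34; μ^(2)=-11; μ^(3)=-31/2; μ^(4)=-20

((0, 0, 3); (1, 0, 0); (1, 1, 0); (0, 3, 0))


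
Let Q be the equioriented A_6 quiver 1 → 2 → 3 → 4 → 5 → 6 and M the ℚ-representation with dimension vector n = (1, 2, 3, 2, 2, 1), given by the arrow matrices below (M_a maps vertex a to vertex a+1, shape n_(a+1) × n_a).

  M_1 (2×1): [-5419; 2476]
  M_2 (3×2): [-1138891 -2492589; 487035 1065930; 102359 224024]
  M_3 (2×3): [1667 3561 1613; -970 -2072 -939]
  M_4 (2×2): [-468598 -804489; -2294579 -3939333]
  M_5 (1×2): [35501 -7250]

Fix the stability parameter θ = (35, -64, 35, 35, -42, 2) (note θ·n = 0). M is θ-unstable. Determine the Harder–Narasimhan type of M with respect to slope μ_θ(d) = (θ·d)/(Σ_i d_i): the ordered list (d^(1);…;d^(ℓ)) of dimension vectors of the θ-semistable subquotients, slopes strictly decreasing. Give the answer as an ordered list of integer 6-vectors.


Via rank(M_{q-1}∘⋯∘M_p): M ≅ I[1,6], I[2,5], I[3,3].
μ_θ-semistable layers: μ^(1)=35; μ^(2)=28/3; μ^(3)=15/2; μ^(4)=-29/2; μ^(5)=-64

((0, 0, 1, 0, 0, 0); (0, 0, 1, 1, 1, 0); (0, 0, 1, 1, 1, 1); (1, 1, 0, 0, 0, 0); (0, 1, 0, 0, 0, 0))


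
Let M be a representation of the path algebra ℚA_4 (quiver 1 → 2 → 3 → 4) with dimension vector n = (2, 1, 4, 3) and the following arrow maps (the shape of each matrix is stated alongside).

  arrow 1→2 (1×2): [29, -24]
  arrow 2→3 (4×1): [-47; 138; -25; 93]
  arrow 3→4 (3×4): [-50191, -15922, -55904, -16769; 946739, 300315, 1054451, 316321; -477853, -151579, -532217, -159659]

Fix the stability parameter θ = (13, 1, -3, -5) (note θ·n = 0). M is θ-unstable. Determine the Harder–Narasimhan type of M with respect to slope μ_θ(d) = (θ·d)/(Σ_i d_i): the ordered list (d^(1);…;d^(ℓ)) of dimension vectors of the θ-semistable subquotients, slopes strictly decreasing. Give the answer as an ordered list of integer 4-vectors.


Barcode: M ≅ I[1,1], I[1,4], I[3,3], I[3,4]^2. HN layers by μ_θ (4 steps, strictly decreasing):
  μ^(1)=13; μ^(2)=3/2; μ^(3)=-3; μ^(4)=-4

((1, 0, 0, 0); (1, 1, 1, 1); (0, 0, 1, 0); (0, 0, 2, 2))


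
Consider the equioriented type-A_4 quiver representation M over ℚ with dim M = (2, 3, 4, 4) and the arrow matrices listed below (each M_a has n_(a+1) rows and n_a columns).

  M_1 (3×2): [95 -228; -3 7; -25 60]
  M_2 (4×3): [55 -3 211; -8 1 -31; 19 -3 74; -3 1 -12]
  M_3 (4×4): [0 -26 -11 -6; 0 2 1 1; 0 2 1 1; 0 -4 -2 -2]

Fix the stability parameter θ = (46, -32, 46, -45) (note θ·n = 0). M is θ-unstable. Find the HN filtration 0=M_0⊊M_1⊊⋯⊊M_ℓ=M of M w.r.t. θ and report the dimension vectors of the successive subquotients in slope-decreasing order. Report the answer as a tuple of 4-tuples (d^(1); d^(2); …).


Interval decomposition of M: I[1,3], I[1,4], I[2,3], I[3,4], I[4,4]^2.
HN type (ℓ=6): μ^(1)=46; μ^(2)=7; μ^(3)=15/4; μ^(4)=1/2; μ^(5)=-32; μ^(6)=-45

((0, 0, 2, 0); (1, 1, 0, 0); (1, 1, 1, 1); (0, 0, 1, 1); (0, 1, 0, 0); (0, 0, 0, 2))


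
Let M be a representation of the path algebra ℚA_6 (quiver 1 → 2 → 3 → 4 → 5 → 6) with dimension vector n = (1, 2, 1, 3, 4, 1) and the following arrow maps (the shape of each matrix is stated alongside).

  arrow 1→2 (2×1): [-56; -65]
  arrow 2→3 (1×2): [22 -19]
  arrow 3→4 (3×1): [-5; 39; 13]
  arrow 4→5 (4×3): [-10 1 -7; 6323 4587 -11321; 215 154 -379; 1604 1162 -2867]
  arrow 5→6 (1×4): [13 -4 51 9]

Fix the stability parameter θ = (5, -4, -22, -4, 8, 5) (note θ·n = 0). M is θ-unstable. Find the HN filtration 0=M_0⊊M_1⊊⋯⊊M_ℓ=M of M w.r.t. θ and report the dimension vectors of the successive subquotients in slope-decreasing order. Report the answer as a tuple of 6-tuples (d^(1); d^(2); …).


Barcode: M ≅ I[1,6], I[2,2], I[4,5]^2, I[5,5]. HN layers by μ_θ (4 steps, strictly decreasing):
  μ^(1)=8; μ^(2)=13/2; μ^(3)=-4; μ^(4)=-7

((0, 0, 0, 0, 3, 0); (0, 0, 0, 0, 1, 1); (0, 1, 0, 3, 0, 0); (1, 1, 1, 0, 0, 0))


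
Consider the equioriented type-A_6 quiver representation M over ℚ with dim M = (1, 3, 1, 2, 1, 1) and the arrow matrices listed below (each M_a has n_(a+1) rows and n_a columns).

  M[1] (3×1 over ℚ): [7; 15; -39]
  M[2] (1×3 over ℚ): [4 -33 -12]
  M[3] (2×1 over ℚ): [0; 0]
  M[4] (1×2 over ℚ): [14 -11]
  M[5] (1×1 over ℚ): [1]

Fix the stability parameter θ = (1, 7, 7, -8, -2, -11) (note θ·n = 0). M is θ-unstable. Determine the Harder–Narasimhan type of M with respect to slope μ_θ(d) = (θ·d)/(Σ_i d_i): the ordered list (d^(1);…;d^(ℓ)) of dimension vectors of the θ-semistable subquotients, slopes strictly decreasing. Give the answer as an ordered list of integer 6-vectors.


Interval decomposition of M: I[1,3], I[2,2]^2, I[4,4], I[4,6].
HN type (ℓ=4): μ^(1)=7; μ^(2)=1; μ^(3)=-13/2; μ^(4)=-8

((0, 3, 1, 0, 0, 0); (1, 0, 0, 0, 0, 0); (0, 0, 0, 0, 1, 1); (0, 0, 0, 2, 0, 0))


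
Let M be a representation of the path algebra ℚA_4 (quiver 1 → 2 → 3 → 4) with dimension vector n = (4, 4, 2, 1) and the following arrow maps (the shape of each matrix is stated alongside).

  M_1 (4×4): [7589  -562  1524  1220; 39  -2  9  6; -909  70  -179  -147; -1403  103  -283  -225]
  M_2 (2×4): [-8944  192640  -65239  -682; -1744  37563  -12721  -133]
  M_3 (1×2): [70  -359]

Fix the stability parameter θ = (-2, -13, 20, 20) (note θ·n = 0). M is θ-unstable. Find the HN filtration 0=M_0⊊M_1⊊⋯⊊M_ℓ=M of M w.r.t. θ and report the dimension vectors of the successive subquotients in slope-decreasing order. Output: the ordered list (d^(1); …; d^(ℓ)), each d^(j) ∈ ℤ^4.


Via rank(M_{q-1}∘⋯∘M_p): M ≅ I[1,2]^2, I[1,3], I[1,4].
μ_θ-semistable layers: μ^(1)=20; μ^(2)=-15/2

((0, 0, 2, 1); (4, 4, 0, 0))


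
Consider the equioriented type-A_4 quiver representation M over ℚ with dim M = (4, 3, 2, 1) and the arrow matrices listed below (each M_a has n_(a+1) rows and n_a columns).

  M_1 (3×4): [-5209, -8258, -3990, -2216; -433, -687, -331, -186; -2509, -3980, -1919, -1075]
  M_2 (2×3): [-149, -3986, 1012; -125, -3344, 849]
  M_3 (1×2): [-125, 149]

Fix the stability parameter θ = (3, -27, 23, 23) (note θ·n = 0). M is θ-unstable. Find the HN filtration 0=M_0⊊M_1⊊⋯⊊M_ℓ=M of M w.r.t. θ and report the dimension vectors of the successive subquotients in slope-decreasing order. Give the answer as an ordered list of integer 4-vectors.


Via rank(M_{q-1}∘⋯∘M_p): M ≅ I[1,1], I[1,2], I[1,3], I[1,4].
μ_θ-semistable layers: μ^(1)=23; μ^(2)=3; μ^(3)=-12

((0, 0, 2, 1); (1, 0, 0, 0); (3, 3, 0, 0))


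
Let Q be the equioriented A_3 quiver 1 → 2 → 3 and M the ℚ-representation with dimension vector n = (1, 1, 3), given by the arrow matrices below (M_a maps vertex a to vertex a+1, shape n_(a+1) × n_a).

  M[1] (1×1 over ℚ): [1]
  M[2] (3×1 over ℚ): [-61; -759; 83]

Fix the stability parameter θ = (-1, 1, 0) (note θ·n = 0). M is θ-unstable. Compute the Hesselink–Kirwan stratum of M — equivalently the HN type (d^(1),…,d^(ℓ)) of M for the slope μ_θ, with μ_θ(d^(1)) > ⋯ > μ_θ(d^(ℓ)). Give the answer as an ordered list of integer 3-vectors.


Interval decomposition of M: I[1,3], I[3,3]^2.
HN type (ℓ=3): μ^(1)=1/2; μ^(2)=0; μ^(3)=-1

((0, 1, 1); (0, 0, 2); (1, 0, 0))


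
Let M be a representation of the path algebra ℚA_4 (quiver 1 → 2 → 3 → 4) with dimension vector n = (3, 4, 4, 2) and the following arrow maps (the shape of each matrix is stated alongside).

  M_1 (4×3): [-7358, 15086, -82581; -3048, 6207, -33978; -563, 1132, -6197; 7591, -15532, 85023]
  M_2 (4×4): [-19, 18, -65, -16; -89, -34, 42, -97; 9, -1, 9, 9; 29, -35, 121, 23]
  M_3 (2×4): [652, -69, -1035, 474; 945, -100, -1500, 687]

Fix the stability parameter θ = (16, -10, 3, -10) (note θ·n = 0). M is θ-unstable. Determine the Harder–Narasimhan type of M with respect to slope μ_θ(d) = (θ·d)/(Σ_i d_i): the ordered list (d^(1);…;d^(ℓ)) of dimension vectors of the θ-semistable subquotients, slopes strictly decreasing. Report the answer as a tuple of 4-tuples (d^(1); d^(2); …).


Barcode: M ≅ I[1,2], I[1,4]^2, I[2,3], I[3,3]. HN layers by μ_θ (3 steps, strictly decreasing):
  μ^(1)=3; μ^(2)=-1/4; μ^(3)=-10

((1, 1, 2, 0); (2, 2, 2, 2); (0, 1, 0, 0))


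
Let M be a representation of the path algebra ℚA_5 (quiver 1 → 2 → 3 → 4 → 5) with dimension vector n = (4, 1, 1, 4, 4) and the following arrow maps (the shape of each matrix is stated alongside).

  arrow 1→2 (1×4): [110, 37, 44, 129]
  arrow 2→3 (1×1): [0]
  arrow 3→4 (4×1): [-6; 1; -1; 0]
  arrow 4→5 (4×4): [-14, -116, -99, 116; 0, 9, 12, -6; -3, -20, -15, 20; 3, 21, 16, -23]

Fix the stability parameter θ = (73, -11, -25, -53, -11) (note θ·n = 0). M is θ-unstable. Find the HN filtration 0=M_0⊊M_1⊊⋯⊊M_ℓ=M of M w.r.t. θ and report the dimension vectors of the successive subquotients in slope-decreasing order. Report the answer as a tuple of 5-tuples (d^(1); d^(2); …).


Interval decomposition of M: I[1,1]^3, I[1,2], I[3,5], I[4,5]^3.
HN type (ℓ=5): μ^(1)=73; μ^(2)=31; μ^(3)=-11; μ^(4)=-39; μ^(5)=-53

((3, 0, 0, 0, 0); (1, 1, 0, 0, 0); (0, 0, 0, 0, 4); (0, 0, 1, 1, 0); (0, 0, 0, 3, 0))


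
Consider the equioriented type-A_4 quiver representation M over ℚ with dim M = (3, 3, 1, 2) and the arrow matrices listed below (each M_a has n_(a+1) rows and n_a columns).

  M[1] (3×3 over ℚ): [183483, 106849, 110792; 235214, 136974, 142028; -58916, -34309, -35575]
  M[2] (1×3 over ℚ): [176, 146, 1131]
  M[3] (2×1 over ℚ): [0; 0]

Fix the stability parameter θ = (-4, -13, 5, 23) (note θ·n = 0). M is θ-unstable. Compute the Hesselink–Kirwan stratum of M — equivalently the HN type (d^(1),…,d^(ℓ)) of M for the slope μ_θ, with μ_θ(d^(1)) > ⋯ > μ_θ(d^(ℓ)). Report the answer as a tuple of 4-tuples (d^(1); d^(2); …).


Via rank(M_{q-1}∘⋯∘M_p): M ≅ I[1,1], I[1,2], I[1,3], I[2,2], I[4,4]^2.
μ_θ-semistable layers: μ^(1)=23; μ^(2)=5; μ^(3)=-4; μ^(4)=-17/2; μ^(5)=-13

((0, 0, 0, 2); (0, 0, 1, 0); (1, 0, 0, 0); (2, 2, 0, 0); (0, 1, 0, 0))


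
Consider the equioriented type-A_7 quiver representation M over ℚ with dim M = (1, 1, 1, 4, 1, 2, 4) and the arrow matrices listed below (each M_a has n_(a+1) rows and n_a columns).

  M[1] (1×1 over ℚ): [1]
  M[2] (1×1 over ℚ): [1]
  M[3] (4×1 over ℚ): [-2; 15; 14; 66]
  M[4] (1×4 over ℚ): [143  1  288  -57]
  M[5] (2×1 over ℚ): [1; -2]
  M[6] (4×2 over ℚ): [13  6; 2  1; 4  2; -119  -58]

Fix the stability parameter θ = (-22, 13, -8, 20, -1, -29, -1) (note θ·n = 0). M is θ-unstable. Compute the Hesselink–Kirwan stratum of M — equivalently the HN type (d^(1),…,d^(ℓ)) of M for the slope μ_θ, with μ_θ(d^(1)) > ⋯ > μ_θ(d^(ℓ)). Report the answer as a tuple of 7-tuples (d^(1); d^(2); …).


Barcode: M ≅ I[1,7], I[4,4]^3, I[6,7], I[7,7]^2. HN layers by μ_θ (4 steps, strictly decreasing):
  μ^(1)=20; μ^(2)=-1; μ^(3)=-22; μ^(4)=-29

((0, 0, 0, 3, 0, 0, 0); (0, 1, 1, 1, 1, 1, 4); (1, 0, 0, 0, 0, 0, 0); (0, 0, 0, 0, 0, 1, 0))


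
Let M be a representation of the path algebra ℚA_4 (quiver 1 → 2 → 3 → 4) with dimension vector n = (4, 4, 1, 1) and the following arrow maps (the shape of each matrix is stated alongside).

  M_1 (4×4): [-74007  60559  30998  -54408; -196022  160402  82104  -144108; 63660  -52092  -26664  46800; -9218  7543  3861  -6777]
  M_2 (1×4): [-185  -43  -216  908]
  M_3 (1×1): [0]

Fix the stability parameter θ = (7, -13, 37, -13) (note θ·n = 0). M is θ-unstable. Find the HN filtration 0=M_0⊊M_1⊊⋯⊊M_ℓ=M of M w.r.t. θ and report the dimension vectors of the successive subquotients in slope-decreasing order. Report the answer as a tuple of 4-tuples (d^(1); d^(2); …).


Barcode: M ≅ I[1,1]^2, I[1,2], I[1,3], I[2,2]^2, I[4,4]. HN layers by μ_θ (4 steps, strictly decreasing):
  μ^(1)=37; μ^(2)=7; μ^(3)=-3; μ^(4)=-13

((0, 0, 1, 0); (2, 0, 0, 0); (2, 2, 0, 0); (0, 2, 0, 1))
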